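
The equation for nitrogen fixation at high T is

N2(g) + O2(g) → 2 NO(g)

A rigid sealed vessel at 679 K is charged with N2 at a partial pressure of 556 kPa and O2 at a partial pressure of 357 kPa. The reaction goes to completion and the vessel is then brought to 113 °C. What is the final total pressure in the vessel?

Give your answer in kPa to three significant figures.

519 kPa

At constant V, partial pressures at 679 K are proportional to moles, so apply stoichiometry directly to pressures.
P(O2) required for 556 kPa of N2 = (1/1) × 556 = 556.0 kPa; available 357 kPa, so O2 is limiting.
P(N2) remaining = 556 − (1/1) × 357 = 199.0 kPa
P(gaseous products) = (2)/1 × 357 = 714.0 kPa
P_total at 679 K = 199.0 + 714.0 = 913.0 kPa
Scaling to 113 °C: P = 913.0 × 386.15/679 = 519.2 kPa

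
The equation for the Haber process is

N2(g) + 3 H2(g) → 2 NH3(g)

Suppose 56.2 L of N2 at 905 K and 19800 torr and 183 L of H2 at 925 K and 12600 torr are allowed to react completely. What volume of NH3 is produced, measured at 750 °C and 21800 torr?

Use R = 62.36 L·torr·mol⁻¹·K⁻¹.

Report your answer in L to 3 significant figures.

78.0 L

n(N2) = PV/RT = (19800 × 56.2) / (62.36 × 905) = 19.72 mol
n(H2) = PV/RT = (12600 × 183) / (62.36 × 925) = 39.97 mol
For 19.72 mol N2, stoichiometry requires (3/1) × 19.72 = 59.16 mol H2; 39.97 mol is available, so H2 is limiting.
n(NH3) = (2/3) × 39.97 = 26.65 mol
V(NH3) = nRT/P = 26.65 × 62.36 × 1023.15 / 21800 = 78.00 L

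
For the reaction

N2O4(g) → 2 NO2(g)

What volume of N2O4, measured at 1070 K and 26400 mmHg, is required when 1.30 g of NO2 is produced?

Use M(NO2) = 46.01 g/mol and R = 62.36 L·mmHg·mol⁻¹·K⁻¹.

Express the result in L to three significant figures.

n(NO2) = 1.300 / 46.01 = 0.02825 mol
n(N2O4) = (1/2) × 0.02825 = 0.01413 mol
V = nRT/P = 0.01413 × 62.36 × 1070 / 26400 = 0.03571 L

0.0357 L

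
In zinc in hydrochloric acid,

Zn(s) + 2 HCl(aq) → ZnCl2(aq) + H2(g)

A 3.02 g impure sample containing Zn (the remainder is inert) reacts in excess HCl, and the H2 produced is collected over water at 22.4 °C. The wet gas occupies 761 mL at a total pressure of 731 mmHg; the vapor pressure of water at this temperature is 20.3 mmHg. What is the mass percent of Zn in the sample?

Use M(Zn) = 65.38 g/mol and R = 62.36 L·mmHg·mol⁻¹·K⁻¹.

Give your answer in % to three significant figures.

63.5 %

P(H2) = 731 − 20.3 = 710.7 mmHg
n(H2) = PV/RT = (710.7 × 0.7610) / (62.36 × 295.55) = 0.02934 mol
n(Zn) = (1/1) × 0.02934 = 0.02934 mol
m(Zn) = 0.02934 × 65.38 = 1.918 g
%Zn = 1.918 / 3.02 × 100 = 63.51%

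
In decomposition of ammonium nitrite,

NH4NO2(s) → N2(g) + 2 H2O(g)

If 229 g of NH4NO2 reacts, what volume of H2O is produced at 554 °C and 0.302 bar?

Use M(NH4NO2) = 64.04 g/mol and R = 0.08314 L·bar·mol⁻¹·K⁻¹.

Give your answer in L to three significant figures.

n(NH4NO2) = 229.0 / 64.04 = 3.576 mol
n(H2O) = (2/1) × 3.576 = 7.152 mol
V = nRT/P = 7.152 × 0.08314 × 827.15 / 0.302 = 1629 L

1630 L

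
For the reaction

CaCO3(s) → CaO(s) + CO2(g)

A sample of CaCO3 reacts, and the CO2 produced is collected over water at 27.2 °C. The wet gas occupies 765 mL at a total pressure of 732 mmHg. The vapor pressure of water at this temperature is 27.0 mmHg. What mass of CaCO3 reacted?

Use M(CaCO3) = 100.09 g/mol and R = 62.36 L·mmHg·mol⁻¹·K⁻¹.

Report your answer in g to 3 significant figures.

P(CO2) = 732 − 27.0 = 705.0 mmHg
n(CO2) = PV/RT = (705.0 × 0.7650) / (62.36 × 300.35) = 0.02879 mol
n(CaCO3) = (1/1) × 0.02879 = 0.02879 mol
m(CaCO3) = 0.02879 × 100.09 = 2.882 g

2.88 g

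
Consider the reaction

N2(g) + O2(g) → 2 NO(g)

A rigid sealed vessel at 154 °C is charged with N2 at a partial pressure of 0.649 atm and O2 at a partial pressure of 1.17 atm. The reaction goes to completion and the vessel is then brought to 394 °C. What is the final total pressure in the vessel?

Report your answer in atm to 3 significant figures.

Because the vessel is rigid and T is held at 154 °C, work the stoichiometry in partial pressures (P_i = n_iRT/V).
P(O2) required for 0.649 atm of N2 = (1/1) × 0.649 = 0.6490 atm; available 1.17 atm, so N2 is limiting.
P(O2) remaining = 1.17 − (1/1) × 0.649 = 0.5210 atm
P(gaseous products) = (2)/1 × 0.649 = 1.298 atm
P_total at 154 °C = 0.5210 + 1.298 = 1.819 atm
Scaling to 394 °C: P = 1.819 × 667.15/427.15 = 2.841 atm

2.84 atm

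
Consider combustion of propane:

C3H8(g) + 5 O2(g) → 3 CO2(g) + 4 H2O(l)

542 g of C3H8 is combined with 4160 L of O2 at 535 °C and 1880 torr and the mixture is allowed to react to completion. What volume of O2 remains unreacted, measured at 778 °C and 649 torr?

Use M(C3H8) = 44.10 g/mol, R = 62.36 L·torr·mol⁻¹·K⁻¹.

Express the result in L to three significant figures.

n(C3H8) = 542 / 44.10 = 12.29 mol
n(O2) = PV/RT = (1880 × 4160) / (62.36 × 808.15) = 155.2 mol
For 12.29 mol C3H8, stoichiometry requires (5/1) × 12.29 = 61.45 mol O2; 155.2 mol is available, so C3H8 is limiting.
n(O2) consumed = (5/1) × 12.29 = 61.45 mol; remaining = 155.2 − 61.45 = 93.75 mol
V(O2) = nRT/P = 93.75 × 62.36 × 1051.15 / 649 = 9469 L

9470 L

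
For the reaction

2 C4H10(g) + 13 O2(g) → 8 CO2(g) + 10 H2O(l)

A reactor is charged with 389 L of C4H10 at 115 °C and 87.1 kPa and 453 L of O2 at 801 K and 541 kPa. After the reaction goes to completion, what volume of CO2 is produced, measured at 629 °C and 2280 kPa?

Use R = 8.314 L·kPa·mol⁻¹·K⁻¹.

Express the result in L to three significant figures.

n(C4H10) = PV/RT = (87.1 × 389) / (8.314 × 388.15) = 10.50 mol
n(O2) = PV/RT = (541 × 453) / (8.314 × 801) = 36.80 mol
For 10.50 mol C4H10, stoichiometry requires (13/2) × 10.50 = 68.25 mol O2; 36.80 mol is available, so O2 is limiting.
n(CO2) = (8/13) × 36.80 = 22.65 mol
V(CO2) = nRT/P = 22.65 × 8.314 × 902.15 / 2280 = 74.51 L

74.5 L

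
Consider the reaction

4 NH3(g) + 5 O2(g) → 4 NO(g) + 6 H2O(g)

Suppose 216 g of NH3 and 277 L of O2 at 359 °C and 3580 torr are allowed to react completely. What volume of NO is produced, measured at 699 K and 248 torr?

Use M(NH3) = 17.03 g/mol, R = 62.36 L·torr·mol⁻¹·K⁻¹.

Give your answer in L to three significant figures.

n(NH3) = 216 / 17.03 = 12.68 mol
n(O2) = PV/RT = (3580 × 277) / (62.36 × 632.15) = 25.16 mol
For 12.68 mol NH3, stoichiometry requires (5/4) × 12.68 = 15.85 mol O2; 25.16 mol is available, so NH3 is limiting.
n(NO) = (4/4) × 12.68 = 12.68 mol
V(NO) = nRT/P = 12.68 × 62.36 × 699 / 248 = 2229 L

2230 L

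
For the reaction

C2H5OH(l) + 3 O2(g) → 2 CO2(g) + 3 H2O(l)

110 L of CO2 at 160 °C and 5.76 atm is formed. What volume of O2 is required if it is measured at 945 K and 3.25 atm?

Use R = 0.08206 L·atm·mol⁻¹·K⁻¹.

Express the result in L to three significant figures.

638 L

n(CO2) = PV/RT = (5.76 × 110) / (0.08206 × 433.15) = 17.83 mol
n(O2) = (3/2) × 17.83 = 26.74 mol
V = nRT/P = 26.74 × 0.08206 × 945 / 3.25 = 638.0 L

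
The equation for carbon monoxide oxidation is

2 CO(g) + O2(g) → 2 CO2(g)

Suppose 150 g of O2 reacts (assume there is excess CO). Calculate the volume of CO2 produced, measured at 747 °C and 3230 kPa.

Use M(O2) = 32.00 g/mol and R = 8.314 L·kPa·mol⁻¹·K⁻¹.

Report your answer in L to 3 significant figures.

24.6 L

n(O2) = 150.0 / 32.00 = 4.688 mol
n(CO2) = (2/1) × 4.688 = 9.376 mol
V = nRT/P = 9.376 × 8.314 × 1020.15 / 3230 = 24.62 L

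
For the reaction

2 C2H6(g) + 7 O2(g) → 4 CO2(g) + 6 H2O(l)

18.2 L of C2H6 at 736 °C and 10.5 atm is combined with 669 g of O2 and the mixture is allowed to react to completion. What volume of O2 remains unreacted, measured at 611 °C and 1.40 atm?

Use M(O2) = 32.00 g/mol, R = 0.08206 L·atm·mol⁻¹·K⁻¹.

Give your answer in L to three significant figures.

665 L

n(C2H6) = PV/RT = (10.5 × 18.2) / (0.08206 × 1009.15) = 2.308 mol
n(O2) = 669 / 32.00 = 20.91 mol
For 2.308 mol C2H6, stoichiometry requires (7/2) × 2.308 = 8.078 mol O2; 20.91 mol is available, so C2H6 is limiting.
n(O2) consumed = (7/2) × 2.308 = 8.078 mol; remaining = 20.91 − 8.078 = 12.83 mol
V(O2) = nRT/P = 12.83 × 0.08206 × 884.15 / 1.40 = 664.9 L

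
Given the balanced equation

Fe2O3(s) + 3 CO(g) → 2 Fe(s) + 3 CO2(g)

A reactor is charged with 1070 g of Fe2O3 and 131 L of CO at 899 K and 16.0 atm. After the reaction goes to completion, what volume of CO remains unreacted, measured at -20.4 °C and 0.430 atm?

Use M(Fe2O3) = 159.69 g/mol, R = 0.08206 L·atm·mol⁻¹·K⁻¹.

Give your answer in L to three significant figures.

n(Fe2O3) = 1070 / 159.69 = 6.700 mol
n(CO) = PV/RT = (16.0 × 131) / (0.08206 × 899) = 28.41 mol
For 6.700 mol Fe2O3, stoichiometry requires (3/1) × 6.700 = 20.10 mol CO; 28.41 mol is available, so Fe2O3 is limiting.
n(CO) consumed = (3/1) × 6.700 = 20.10 mol; remaining = 28.41 − 20.10 = 8.310 mol
V(CO) = nRT/P = 8.310 × 0.08206 × 252.75 / 0.430 = 400.8 L

401 L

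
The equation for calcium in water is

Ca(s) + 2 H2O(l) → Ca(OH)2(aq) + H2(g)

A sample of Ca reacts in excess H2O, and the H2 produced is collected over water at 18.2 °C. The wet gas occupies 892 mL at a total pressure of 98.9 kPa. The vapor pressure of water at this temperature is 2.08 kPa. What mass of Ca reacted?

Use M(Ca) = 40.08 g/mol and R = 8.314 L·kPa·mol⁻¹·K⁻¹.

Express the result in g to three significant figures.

1.43 g

P(H2) = 98.9 − 2.08 = 96.82 kPa
n(H2) = PV/RT = (96.82 × 0.8920) / (8.314 × 291.35) = 0.03565 mol
n(Ca) = (1/1) × 0.03565 = 0.03565 mol
m(Ca) = 0.03565 × 40.08 = 1.429 g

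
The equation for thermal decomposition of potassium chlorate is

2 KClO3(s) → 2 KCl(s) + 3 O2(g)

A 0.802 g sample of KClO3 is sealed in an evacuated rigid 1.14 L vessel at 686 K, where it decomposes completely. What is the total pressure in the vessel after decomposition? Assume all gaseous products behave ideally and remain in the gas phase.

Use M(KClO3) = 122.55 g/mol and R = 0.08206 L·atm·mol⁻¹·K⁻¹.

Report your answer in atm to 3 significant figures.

0.485 atm

n(KClO3) = 0.802 / 122.55 = 0.006544 mol
n(gas produced) = (3/2) × 0.006544 = 0.009816 mol
P = nRT/V = 0.009816 × 0.08206 × 686 / 1.14 = 0.4847 atm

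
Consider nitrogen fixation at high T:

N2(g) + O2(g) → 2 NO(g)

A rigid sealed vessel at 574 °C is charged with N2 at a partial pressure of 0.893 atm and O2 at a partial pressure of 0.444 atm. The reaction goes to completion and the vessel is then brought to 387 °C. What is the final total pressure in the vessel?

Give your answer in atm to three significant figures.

1.04 atm

At constant V, partial pressures at 574 °C are proportional to moles, so apply stoichiometry directly to pressures.
P(O2) required for 0.893 atm of N2 = (1/1) × 0.893 = 0.8930 atm; available 0.444 atm, so O2 is limiting.
P(N2) remaining = 0.893 − (1/1) × 0.444 = 0.4490 atm
P(gaseous products) = (2)/1 × 0.444 = 0.8880 atm
P_total at 574 °C = 0.4490 + 0.8880 = 1.337 atm
Scaling to 387 °C: P = 1.337 × 660.15/847.15 = 1.042 atm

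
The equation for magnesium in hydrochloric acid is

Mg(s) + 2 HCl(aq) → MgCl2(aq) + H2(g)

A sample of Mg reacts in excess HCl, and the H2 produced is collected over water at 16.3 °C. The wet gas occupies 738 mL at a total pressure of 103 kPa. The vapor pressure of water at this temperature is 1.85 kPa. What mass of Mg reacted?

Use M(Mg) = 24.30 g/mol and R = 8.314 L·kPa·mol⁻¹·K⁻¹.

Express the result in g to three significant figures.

P(H2) = 103 − 1.85 = 101.2 kPa
n(H2) = PV/RT = (101.2 × 0.7380) / (8.314 × 289.45) = 0.03104 mol
n(Mg) = (1/1) × 0.03104 = 0.03104 mol
m(Mg) = 0.03104 × 24.30 = 0.7543 g

0.754 g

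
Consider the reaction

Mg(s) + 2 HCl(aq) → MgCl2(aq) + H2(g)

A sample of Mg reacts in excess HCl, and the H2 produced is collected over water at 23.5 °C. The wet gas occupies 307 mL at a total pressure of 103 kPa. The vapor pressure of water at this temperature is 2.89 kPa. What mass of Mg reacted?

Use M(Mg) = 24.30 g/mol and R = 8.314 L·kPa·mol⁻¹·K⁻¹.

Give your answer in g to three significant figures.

P(H2) = 103 − 2.89 = 100.1 kPa
n(H2) = PV/RT = (100.1 × 0.3070) / (8.314 × 296.65) = 0.01246 mol
n(Mg) = (1/1) × 0.01246 = 0.01246 mol
m(Mg) = 0.01246 × 24.30 = 0.3028 g

0.303 g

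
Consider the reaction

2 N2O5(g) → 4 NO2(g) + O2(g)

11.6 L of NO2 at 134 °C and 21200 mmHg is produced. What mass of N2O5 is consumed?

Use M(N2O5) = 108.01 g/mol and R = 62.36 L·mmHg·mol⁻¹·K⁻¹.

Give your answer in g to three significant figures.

523 g

n(NO2) = PV/RT = (21200 × 11.6) / (62.36 × 407.15) = 9.686 mol
n(N2O5) = (2/4) × 9.686 = 4.843 mol
m(N2O5) = 4.843 × 108.01 = 523.1 g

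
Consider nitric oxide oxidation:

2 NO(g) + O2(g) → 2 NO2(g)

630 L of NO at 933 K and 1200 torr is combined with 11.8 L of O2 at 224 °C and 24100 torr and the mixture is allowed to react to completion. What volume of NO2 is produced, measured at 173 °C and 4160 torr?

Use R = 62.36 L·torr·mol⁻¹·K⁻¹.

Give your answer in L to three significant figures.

86.9 L

n(NO) = PV/RT = (1200 × 630) / (62.36 × 933) = 12.99 mol
n(O2) = PV/RT = (24100 × 11.8) / (62.36 × 497.15) = 9.173 mol
For 12.99 mol NO, stoichiometry requires (1/2) × 12.99 = 6.495 mol O2; 9.173 mol is available, so NO is limiting.
n(NO2) = (2/2) × 12.99 = 12.99 mol
V(NO2) = nRT/P = 12.99 × 62.36 × 446.15 / 4160 = 86.88 L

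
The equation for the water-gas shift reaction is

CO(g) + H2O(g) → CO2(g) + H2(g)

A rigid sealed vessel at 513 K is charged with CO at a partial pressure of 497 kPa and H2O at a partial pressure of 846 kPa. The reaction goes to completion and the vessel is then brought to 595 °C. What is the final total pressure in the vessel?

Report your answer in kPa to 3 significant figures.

2270 kPa

With V and T fixed, P_i ∝ n_i, so the mole ratios apply directly to partial pressures at 513 K.
P(H2O) required for 497 kPa of CO = (1/1) × 497 = 497.0 kPa; available 846 kPa, so CO is limiting.
P(H2O) remaining = 846 − (1/1) × 497 = 349.0 kPa
P(gaseous products) = (1+1)/1 × 497 = 994.0 kPa
P_total at 513 K = 349.0 + 994.0 = 1343 kPa
Scaling to 595 °C: P = 1343 × 868.15/513 = 2273 kPa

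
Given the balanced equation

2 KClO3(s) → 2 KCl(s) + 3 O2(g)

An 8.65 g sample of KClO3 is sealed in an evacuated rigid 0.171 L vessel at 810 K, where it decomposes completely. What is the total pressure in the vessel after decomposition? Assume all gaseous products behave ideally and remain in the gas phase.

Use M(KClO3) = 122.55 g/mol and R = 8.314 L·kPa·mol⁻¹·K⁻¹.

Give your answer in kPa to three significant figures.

n(KClO3) = 8.65 / 122.55 = 0.07058 mol
n(gas produced) = (3/2) × 0.07058 = 0.1059 mol
P = nRT/V = 0.1059 × 8.314 × 810 / 0.171 = 4171 kPa

4170 kPa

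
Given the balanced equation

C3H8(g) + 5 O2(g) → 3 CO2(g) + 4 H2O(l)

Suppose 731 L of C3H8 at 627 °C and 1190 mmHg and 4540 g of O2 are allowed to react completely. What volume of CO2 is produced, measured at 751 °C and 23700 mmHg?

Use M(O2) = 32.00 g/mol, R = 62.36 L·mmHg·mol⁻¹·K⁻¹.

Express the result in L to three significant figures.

125 L

n(C3H8) = PV/RT = (1190 × 731) / (62.36 × 900.15) = 15.50 mol
n(O2) = 4540 / 32.00 = 141.9 mol
For 15.50 mol C3H8, stoichiometry requires (5/1) × 15.50 = 77.50 mol O2; 141.9 mol is available, so C3H8 is limiting.
n(CO2) = (3/1) × 15.50 = 46.50 mol
V(CO2) = nRT/P = 46.50 × 62.36 × 1024.15 / 23700 = 125.3 L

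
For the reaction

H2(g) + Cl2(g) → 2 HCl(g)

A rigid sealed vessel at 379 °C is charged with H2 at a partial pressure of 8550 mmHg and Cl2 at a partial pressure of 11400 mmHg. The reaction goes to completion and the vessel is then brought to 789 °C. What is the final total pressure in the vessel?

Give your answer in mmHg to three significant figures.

With V and T fixed, P_i ∝ n_i, so the mole ratios apply directly to partial pressures at 379 °C.
P(Cl2) required for 8550 mmHg of H2 = (1/1) × 8550 = 8550 mmHg; available 11400 mmHg, so H2 is limiting.
P(Cl2) remaining = 11400 − (1/1) × 8550 = 2850 mmHg
P(gaseous products) = (2)/1 × 8550 = 17100 mmHg
P_total at 379 °C = 2850 + 17100 = 19950 mmHg
Scaling to 789 °C: P = 19950 × 1062.15/652.15 = 32490 mmHg

32500 mmHg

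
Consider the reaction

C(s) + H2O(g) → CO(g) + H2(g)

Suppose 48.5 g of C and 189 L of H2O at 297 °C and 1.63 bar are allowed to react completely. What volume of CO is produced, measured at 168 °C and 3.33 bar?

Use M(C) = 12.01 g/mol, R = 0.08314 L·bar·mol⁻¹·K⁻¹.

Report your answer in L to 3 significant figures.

n(C) = 48.5 / 12.01 = 4.038 mol
n(H2O) = PV/RT = (1.63 × 189) / (0.08314 × 570.15) = 6.499 mol
For 4.038 mol C, stoichiometry requires (1/1) × 4.038 = 4.038 mol H2O; 6.499 mol is available, so C is limiting.
n(CO) = (1/1) × 4.038 = 4.038 mol
V(CO) = nRT/P = 4.038 × 0.08314 × 441.15 / 3.33 = 44.48 L

44.5 L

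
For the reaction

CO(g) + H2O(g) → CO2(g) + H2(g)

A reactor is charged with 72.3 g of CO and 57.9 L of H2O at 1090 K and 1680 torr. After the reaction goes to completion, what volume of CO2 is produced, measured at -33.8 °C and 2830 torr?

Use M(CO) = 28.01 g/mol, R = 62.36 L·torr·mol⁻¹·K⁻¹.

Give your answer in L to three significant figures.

7.55 L

n(CO) = 72.3 / 28.01 = 2.581 mol
n(H2O) = PV/RT = (1680 × 57.9) / (62.36 × 1090) = 1.431 mol
For 2.581 mol CO, stoichiometry requires (1/1) × 2.581 = 2.581 mol H2O; 1.431 mol is available, so H2O is limiting.
n(CO2) = (1/1) × 1.431 = 1.431 mol
V(CO2) = nRT/P = 1.431 × 62.36 × 239.35 / 2830 = 7.547 L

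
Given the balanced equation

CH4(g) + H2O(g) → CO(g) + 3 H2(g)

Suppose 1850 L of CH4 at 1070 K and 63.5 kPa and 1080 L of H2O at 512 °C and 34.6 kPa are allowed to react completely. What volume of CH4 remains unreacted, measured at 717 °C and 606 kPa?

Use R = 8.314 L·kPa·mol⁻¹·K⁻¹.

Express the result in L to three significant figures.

102 L

n(CH4) = PV/RT = (63.5 × 1850) / (8.314 × 1070) = 13.21 mol
n(H2O) = PV/RT = (34.6 × 1080) / (8.314 × 785.15) = 5.724 mol
For 13.21 mol CH4, stoichiometry requires (1/1) × 13.21 = 13.21 mol H2O; 5.724 mol is available, so H2O is limiting.
n(CH4) consumed = (1/1) × 5.724 = 5.724 mol; remaining = 13.21 − 5.724 = 7.486 mol
V(CH4) = nRT/P = 7.486 × 8.314 × 990.15 / 606 = 101.7 L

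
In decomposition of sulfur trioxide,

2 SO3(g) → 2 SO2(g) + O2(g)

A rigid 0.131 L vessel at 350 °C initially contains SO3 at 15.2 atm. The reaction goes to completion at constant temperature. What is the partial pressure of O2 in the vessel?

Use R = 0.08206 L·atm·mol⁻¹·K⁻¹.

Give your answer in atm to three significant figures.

7.60 atm

n(SO3)₀ = PV/RT = (15.2 × 0.131) / (0.08206 × 623.15) = 0.03894 mol
n(O2) = (1/2) × 0.03894 = 0.01947 mol
P(O2) = nRT/V = 0.01947 × 0.08206 × 623.15 / 0.131 = 7.600 atm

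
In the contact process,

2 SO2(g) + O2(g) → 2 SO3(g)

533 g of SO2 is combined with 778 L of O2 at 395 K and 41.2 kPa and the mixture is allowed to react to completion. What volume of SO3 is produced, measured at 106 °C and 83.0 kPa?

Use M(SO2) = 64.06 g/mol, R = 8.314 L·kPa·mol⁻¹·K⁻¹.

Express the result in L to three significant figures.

316 L

n(SO2) = 533 / 64.06 = 8.320 mol
n(O2) = PV/RT = (41.2 × 778) / (8.314 × 395) = 9.760 mol
For 8.320 mol SO2, stoichiometry requires (1/2) × 8.320 = 4.160 mol O2; 9.760 mol is available, so SO2 is limiting.
n(SO3) = (2/2) × 8.320 = 8.320 mol
V(SO3) = nRT/P = 8.320 × 8.314 × 379.15 / 83.0 = 316.0 L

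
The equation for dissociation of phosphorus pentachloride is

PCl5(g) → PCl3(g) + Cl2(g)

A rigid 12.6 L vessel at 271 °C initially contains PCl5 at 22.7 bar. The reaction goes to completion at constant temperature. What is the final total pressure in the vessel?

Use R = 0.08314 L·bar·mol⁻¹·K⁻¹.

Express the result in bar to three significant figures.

45.4 bar

Since T and V are fixed, P_final/P_initial = n_final/n_initial = 2/1.
P_final = (2/1) × 22.7 = 45.40 bar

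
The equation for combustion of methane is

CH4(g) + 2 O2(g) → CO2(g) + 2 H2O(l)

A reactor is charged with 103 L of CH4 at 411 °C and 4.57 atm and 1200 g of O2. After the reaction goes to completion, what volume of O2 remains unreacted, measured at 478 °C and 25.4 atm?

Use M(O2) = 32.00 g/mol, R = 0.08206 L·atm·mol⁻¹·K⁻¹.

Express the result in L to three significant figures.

50.3 L

n(CH4) = PV/RT = (4.57 × 103) / (0.08206 × 684.15) = 8.384 mol
n(O2) = 1200 / 32.00 = 37.50 mol
For 8.384 mol CH4, stoichiometry requires (2/1) × 8.384 = 16.77 mol O2; 37.50 mol is available, so CH4 is limiting.
n(O2) consumed = (2/1) × 8.384 = 16.77 mol; remaining = 37.50 − 16.77 = 20.73 mol
V(O2) = nRT/P = 20.73 × 0.08206 × 751.15 / 25.4 = 50.31 L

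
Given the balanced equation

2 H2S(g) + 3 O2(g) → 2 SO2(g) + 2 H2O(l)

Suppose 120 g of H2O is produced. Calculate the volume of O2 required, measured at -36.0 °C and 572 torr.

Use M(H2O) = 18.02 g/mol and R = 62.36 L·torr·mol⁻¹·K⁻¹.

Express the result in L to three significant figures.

258 L

n(H2O) = 120.0 / 18.02 = 6.659 mol
n(O2) = (3/2) × 6.659 = 9.989 mol
V = nRT/P = 9.989 × 62.36 × 237.15 / 572 = 258.3 L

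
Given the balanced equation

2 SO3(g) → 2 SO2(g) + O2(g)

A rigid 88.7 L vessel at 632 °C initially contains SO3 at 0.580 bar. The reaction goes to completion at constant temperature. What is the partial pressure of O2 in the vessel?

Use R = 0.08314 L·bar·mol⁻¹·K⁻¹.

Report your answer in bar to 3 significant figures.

n(SO3)₀ = PV/RT = (0.580 × 88.7) / (0.08314 × 905.15) = 0.6836 mol
n(O2) = (1/2) × 0.6836 = 0.3418 mol
P(O2) = nRT/V = 0.3418 × 0.08314 × 905.15 / 88.7 = 0.2900 bar

0.290 bar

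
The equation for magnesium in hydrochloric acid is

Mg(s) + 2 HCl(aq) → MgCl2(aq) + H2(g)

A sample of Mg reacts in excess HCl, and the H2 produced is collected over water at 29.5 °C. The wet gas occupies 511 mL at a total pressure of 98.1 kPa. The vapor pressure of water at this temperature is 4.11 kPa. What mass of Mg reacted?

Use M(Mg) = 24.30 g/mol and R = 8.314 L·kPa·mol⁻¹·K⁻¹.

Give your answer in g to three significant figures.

0.464 g

P(H2) = 98.1 − 4.11 = 93.99 kPa
n(H2) = PV/RT = (93.99 × 0.5110) / (8.314 × 302.65) = 0.01909 mol
n(Mg) = (1/1) × 0.01909 = 0.01909 mol
m(Mg) = 0.01909 × 24.30 = 0.4639 g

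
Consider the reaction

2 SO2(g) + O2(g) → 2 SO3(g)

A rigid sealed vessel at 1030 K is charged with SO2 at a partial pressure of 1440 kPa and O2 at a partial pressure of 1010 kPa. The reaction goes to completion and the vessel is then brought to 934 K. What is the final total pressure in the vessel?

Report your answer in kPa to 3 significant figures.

1570 kPa

At constant V, partial pressures at 1030 K are proportional to moles, so apply stoichiometry directly to pressures.
P(O2) required for 1440 kPa of SO2 = (1/2) × 1440 = 720.0 kPa; available 1010 kPa, so SO2 is limiting.
P(O2) remaining = 1010 − (1/2) × 1440 = 290.0 kPa
P(gaseous products) = (2)/2 × 1440 = 1440 kPa
P_total at 1030 K = 290.0 + 1440 = 1730 kPa
Scaling to 934 K: P = 1730 × 934/1030 = 1569 kPa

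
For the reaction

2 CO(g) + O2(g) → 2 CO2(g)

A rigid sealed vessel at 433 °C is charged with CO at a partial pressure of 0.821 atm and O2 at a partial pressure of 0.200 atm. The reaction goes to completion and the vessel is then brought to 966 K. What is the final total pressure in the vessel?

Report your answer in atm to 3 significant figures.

With V and T fixed, P_i ∝ n_i, so the mole ratios apply directly to partial pressures at 433 °C.
P(O2) required for 0.821 atm of CO = (1/2) × 0.821 = 0.4105 atm; available 0.200 atm, so O2 is limiting.
P(CO) remaining = 0.821 − (2/1) × 0.200 = 0.4210 atm
P(gaseous products) = (2)/1 × 0.200 = 0.4000 atm
P_total at 433 °C = 0.4210 + 0.4000 = 0.8210 atm
Scaling to 966 K: P = 0.8210 × 966/706.15 = 1.123 atm

1.12 atm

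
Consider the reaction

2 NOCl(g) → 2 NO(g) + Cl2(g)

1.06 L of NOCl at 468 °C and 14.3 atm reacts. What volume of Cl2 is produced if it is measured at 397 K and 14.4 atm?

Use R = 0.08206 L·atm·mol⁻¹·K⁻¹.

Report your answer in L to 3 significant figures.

n(NOCl) = PV/RT = (14.3 × 1.06) / (0.08206 × 741.15) = 0.2492 mol
n(Cl2) = (1/2) × 0.2492 = 0.1246 mol
V = nRT/P = 0.1246 × 0.08206 × 397 / 14.4 = 0.2819 L

0.282 L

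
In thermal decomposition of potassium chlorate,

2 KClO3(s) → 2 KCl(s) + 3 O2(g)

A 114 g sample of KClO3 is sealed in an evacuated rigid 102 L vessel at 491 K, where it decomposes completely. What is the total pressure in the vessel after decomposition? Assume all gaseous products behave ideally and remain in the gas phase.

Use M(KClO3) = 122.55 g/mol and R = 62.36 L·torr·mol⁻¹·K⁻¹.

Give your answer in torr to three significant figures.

n(KClO3) = 114 / 122.55 = 0.9302 mol
n(gas produced) = (3/2) × 0.9302 = 1.395 mol
P = nRT/V = 1.395 × 62.36 × 491 / 102 = 418.8 torr

419 torr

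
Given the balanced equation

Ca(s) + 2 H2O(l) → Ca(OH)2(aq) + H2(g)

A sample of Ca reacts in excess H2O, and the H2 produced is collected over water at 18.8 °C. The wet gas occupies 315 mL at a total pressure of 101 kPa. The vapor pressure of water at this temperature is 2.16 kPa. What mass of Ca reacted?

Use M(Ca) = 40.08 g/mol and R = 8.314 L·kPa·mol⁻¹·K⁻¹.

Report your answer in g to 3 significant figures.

P(H2) = 101 − 2.16 = 98.84 kPa
n(H2) = PV/RT = (98.84 × 0.3150) / (8.314 × 291.95) = 0.01283 mol
n(Ca) = (1/1) × 0.01283 = 0.01283 mol
m(Ca) = 0.01283 × 40.08 = 0.5142 g

0.514 g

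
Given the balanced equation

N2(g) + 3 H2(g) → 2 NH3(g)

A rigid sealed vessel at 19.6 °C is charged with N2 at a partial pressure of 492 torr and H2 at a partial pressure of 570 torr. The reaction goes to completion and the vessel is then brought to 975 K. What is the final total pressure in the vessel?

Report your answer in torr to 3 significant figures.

With V and T fixed, P_i ∝ n_i, so the mole ratios apply directly to partial pressures at 19.6 °C.
P(H2) required for 492 torr of N2 = (3/1) × 492 = 1476 torr; available 570 torr, so H2 is limiting.
P(N2) remaining = 492 − (1/3) × 570 = 302.0 torr
P(gaseous products) = (2)/3 × 570 = 380.0 torr
P_total at 19.6 °C = 302.0 + 380.0 = 682.0 torr
Scaling to 975 K: P = 682.0 × 975/292.75 = 2271 torr

2270 torr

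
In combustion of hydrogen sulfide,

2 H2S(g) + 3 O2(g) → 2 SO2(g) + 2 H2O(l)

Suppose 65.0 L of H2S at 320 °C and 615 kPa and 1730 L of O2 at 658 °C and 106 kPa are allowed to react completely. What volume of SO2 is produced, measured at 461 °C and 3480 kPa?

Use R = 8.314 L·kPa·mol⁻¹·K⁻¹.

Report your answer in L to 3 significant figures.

n(H2S) = PV/RT = (615 × 65.0) / (8.314 × 593.15) = 8.106 mol
n(O2) = PV/RT = (106 × 1730) / (8.314 × 931.15) = 23.69 mol
For 8.106 mol H2S, stoichiometry requires (3/2) × 8.106 = 12.16 mol O2; 23.69 mol is available, so H2S is limiting.
n(SO2) = (2/2) × 8.106 = 8.106 mol
V(SO2) = nRT/P = 8.106 × 8.314 × 734.15 / 3480 = 14.22 L

14.2 L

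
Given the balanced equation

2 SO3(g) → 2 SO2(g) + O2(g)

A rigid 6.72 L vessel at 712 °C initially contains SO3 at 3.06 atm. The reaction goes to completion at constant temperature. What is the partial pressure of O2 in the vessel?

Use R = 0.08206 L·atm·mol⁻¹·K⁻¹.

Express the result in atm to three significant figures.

1.53 atm

n(SO3)₀ = PV/RT = (3.06 × 6.72) / (0.08206 × 985.15) = 0.2544 mol
n(O2) = (1/2) × 0.2544 = 0.1272 mol
P(O2) = nRT/V = 0.1272 × 0.08206 × 985.15 / 6.72 = 1.530 atm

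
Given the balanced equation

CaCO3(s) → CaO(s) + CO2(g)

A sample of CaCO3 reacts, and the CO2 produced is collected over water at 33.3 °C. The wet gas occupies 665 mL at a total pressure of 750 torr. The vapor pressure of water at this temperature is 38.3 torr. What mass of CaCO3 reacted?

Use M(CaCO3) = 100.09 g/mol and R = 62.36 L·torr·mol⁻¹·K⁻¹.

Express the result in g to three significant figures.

2.48 g

P(CO2) = 750 − 38.3 = 711.7 torr
n(CO2) = PV/RT = (711.7 × 0.6650) / (62.36 × 306.45) = 0.02477 mol
n(CaCO3) = (1/1) × 0.02477 = 0.02477 mol
m(CaCO3) = 0.02477 × 100.09 = 2.479 g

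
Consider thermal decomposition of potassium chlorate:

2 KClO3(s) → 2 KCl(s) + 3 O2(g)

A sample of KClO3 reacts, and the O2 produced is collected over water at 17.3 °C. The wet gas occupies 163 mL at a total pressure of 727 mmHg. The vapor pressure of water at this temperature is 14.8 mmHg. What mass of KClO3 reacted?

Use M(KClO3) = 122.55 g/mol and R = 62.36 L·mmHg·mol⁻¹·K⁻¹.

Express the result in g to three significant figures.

0.524 g

P(O2) = 727 − 14.8 = 712.2 mmHg
n(O2) = PV/RT = (712.2 × 0.1630) / (62.36 × 290.45) = 0.006409 mol
n(KClO3) = (2/3) × 0.006409 = 0.004273 mol
m(KClO3) = 0.004273 × 122.55 = 0.5237 g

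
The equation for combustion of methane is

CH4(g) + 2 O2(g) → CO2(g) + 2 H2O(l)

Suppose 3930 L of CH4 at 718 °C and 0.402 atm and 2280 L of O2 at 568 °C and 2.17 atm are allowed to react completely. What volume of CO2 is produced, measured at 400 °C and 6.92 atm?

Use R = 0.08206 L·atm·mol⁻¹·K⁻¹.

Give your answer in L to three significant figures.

n(CH4) = PV/RT = (0.402 × 3930) / (0.08206 × 991.15) = 19.42 mol
n(O2) = PV/RT = (2.17 × 2280) / (0.08206 × 841.15) = 71.68 mol
For 19.42 mol CH4, stoichiometry requires (2/1) × 19.42 = 38.84 mol O2; 71.68 mol is available, so CH4 is limiting.
n(CO2) = (1/1) × 19.42 = 19.42 mol
V(CO2) = nRT/P = 19.42 × 0.08206 × 673.15 / 6.92 = 155.0 L

155 L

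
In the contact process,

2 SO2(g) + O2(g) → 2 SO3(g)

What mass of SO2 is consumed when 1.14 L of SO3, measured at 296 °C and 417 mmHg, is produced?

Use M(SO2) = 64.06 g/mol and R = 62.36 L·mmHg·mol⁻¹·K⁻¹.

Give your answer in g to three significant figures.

0.858 g

n(SO3) = PV/RT = (417 × 1.14) / (62.36 × 569.15) = 0.01339 mol
n(SO2) = (2/2) × 0.01339 = 0.01339 mol
m(SO2) = 0.01339 × 64.06 = 0.8578 g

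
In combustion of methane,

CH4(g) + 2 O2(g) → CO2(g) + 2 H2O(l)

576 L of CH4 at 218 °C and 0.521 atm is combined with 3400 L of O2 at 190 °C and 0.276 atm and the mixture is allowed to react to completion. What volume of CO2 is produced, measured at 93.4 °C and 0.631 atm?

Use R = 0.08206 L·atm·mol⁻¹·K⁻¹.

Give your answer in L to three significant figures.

355 L

n(CH4) = PV/RT = (0.521 × 576) / (0.08206 × 491.15) = 7.446 mol
n(O2) = PV/RT = (0.276 × 3400) / (0.08206 × 463.15) = 24.69 mol
For 7.446 mol CH4, stoichiometry requires (2/1) × 7.446 = 14.89 mol O2; 24.69 mol is available, so CH4 is limiting.
n(CO2) = (1/1) × 7.446 = 7.446 mol
V(CO2) = nRT/P = 7.446 × 0.08206 × 366.55 / 0.631 = 354.9 L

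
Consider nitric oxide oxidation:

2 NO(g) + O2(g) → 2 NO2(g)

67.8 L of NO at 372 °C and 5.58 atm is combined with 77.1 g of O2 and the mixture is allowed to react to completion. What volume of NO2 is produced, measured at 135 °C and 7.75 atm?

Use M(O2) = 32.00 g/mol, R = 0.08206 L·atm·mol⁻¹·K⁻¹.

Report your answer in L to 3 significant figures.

20.8 L

n(NO) = PV/RT = (5.58 × 67.8) / (0.08206 × 645.15) = 7.146 mol
n(O2) = 77.1 / 32.00 = 2.409 mol
For 7.146 mol NO, stoichiometry requires (1/2) × 7.146 = 3.573 mol O2; 2.409 mol is available, so O2 is limiting.
n(NO2) = (2/1) × 2.409 = 4.818 mol
V(NO2) = nRT/P = 4.818 × 0.08206 × 408.15 / 7.75 = 20.82 L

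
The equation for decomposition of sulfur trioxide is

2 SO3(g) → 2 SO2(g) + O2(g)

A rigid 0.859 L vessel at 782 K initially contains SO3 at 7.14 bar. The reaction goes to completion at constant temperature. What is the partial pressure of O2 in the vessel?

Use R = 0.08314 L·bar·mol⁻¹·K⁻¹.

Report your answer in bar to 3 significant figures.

n(SO3)₀ = PV/RT = (7.14 × 0.859) / (0.08314 × 782) = 0.09434 mol
n(O2) = (1/2) × 0.09434 = 0.04717 mol
P(O2) = nRT/V = 0.04717 × 0.08314 × 782 / 0.859 = 3.570 bar

3.57 bar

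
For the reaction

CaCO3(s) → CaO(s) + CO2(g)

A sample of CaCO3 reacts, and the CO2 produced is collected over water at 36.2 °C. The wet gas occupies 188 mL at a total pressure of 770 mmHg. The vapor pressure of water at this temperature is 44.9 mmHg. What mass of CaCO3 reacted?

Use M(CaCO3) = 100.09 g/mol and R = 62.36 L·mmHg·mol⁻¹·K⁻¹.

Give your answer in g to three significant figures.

0.707 g

P(CO2) = 770 − 44.9 = 725.1 mmHg
n(CO2) = PV/RT = (725.1 × 0.1880) / (62.36 × 309.35) = 0.007066 mol
n(CaCO3) = (1/1) × 0.007066 = 0.007066 mol
m(CaCO3) = 0.007066 × 100.09 = 0.7072 g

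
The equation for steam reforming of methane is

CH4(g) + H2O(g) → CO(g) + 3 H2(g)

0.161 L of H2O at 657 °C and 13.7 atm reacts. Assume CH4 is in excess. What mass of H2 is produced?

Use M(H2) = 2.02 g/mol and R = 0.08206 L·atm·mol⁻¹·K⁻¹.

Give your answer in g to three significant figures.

0.175 g

n(H2O) = PV/RT = (13.7 × 0.161) / (0.08206 × 930.15) = 0.02890 mol
n(H2) = (3/1) × 0.02890 = 0.08670 mol
m(H2) = 0.08670 × 2.02 = 0.1751 g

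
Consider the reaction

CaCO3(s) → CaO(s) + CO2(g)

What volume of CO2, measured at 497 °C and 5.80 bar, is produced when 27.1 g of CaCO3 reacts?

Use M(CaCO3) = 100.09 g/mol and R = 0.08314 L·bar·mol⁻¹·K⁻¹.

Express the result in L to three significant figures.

2.99 L

n(CaCO3) = 27.10 / 100.09 = 0.2708 mol
n(CO2) = (1/1) × 0.2708 = 0.2708 mol
V = nRT/P = 0.2708 × 0.08314 × 770.15 / 5.80 = 2.990 L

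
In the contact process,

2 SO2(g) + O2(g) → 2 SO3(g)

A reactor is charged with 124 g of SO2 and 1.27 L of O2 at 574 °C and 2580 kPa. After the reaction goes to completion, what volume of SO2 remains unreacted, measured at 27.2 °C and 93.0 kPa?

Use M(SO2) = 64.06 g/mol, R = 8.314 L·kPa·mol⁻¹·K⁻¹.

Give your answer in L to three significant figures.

n(SO2) = 124 / 64.06 = 1.936 mol
n(O2) = PV/RT = (2580 × 1.27) / (8.314 × 847.15) = 0.4652 mol
For 1.936 mol SO2, stoichiometry requires (1/2) × 1.936 = 0.9680 mol O2; 0.4652 mol is available, so O2 is limiting.
n(SO2) consumed = (2/1) × 0.4652 = 0.9304 mol; remaining = 1.936 − 0.9304 = 1.006 mol
V(SO2) = nRT/P = 1.006 × 8.314 × 300.35 / 93.0 = 27.01 L

27.0 L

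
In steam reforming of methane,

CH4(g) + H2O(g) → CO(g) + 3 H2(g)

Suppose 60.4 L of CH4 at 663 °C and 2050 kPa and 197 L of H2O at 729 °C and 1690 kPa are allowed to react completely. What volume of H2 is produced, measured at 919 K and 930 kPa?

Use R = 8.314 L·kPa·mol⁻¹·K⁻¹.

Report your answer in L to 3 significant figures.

392 L

n(CH4) = PV/RT = (2050 × 60.4) / (8.314 × 936.15) = 15.91 mol
n(H2O) = PV/RT = (1690 × 197) / (8.314 × 1002.15) = 39.96 mol
For 15.91 mol CH4, stoichiometry requires (1/1) × 15.91 = 15.91 mol H2O; 39.96 mol is available, so CH4 is limiting.
n(H2) = (3/1) × 15.91 = 47.73 mol
V(H2) = nRT/P = 47.73 × 8.314 × 919 / 930 = 392.1 L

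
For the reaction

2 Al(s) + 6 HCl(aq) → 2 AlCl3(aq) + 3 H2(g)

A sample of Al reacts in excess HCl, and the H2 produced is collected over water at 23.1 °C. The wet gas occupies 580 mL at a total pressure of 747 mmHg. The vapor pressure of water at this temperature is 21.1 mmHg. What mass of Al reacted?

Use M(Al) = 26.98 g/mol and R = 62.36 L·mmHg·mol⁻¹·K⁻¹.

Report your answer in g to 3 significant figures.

P(H2) = 747 − 21.1 = 725.9 mmHg
n(H2) = PV/RT = (725.9 × 0.5800) / (62.36 × 296.25) = 0.02279 mol
n(Al) = (2/3) × 0.02279 = 0.01519 mol
m(Al) = 0.01519 × 26.98 = 0.4098 g

0.410 g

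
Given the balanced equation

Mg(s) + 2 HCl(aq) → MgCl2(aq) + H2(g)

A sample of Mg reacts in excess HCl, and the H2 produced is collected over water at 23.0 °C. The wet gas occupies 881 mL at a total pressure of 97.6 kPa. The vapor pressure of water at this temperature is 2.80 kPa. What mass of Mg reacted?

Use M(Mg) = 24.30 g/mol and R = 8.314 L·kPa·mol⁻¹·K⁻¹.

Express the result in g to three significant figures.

0.824 g

P(H2) = 97.6 − 2.80 = 94.80 kPa
n(H2) = PV/RT = (94.80 × 0.8810) / (8.314 × 296.15) = 0.03392 mol
n(Mg) = (1/1) × 0.03392 = 0.03392 mol
m(Mg) = 0.03392 × 24.30 = 0.8243 g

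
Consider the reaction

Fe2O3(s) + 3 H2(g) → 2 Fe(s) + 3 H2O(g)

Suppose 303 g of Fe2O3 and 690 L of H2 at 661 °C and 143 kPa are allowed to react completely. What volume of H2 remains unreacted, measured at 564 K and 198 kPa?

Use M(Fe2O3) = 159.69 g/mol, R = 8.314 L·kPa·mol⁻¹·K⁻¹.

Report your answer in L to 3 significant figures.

166 L

n(Fe2O3) = 303 / 159.69 = 1.897 mol
n(H2) = PV/RT = (143 × 690) / (8.314 × 934.15) = 12.70 mol
For 1.897 mol Fe2O3, stoichiometry requires (3/1) × 1.897 = 5.691 mol H2; 12.70 mol is available, so Fe2O3 is limiting.
n(H2) consumed = (3/1) × 1.897 = 5.691 mol; remaining = 12.70 − 5.691 = 7.009 mol
V(H2) = nRT/P = 7.009 × 8.314 × 564 / 198 = 166.0 L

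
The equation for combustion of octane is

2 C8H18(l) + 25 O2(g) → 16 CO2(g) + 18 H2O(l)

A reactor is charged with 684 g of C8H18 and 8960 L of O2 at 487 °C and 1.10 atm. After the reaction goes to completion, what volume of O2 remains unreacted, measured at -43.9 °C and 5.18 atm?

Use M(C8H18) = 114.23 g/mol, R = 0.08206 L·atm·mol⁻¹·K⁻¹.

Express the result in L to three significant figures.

302 L

n(C8H18) = 684 / 114.23 = 5.988 mol
n(O2) = PV/RT = (1.10 × 8960) / (0.08206 × 760.15) = 158.0 mol
For 5.988 mol C8H18, stoichiometry requires (25/2) × 5.988 = 74.85 mol O2; 158.0 mol is available, so C8H18 is limiting.
n(O2) consumed = (25/2) × 5.988 = 74.85 mol; remaining = 158.0 − 74.85 = 83.15 mol
V(O2) = nRT/P = 83.15 × 0.08206 × 229.25 / 5.18 = 302.0 L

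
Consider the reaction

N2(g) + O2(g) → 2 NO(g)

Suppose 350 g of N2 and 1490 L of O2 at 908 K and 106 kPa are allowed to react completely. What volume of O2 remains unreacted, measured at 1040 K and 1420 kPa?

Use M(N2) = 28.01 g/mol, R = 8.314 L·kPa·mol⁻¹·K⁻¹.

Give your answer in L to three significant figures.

n(N2) = 350 / 28.01 = 12.50 mol
n(O2) = PV/RT = (106 × 1490) / (8.314 × 908) = 20.92 mol
For 12.50 mol N2, stoichiometry requires (1/1) × 12.50 = 12.50 mol O2; 20.92 mol is available, so N2 is limiting.
n(O2) consumed = (1/1) × 12.50 = 12.50 mol; remaining = 20.92 − 12.50 = 8.420 mol
V(O2) = nRT/P = 8.420 × 8.314 × 1040 / 1420 = 51.27 L

51.3 L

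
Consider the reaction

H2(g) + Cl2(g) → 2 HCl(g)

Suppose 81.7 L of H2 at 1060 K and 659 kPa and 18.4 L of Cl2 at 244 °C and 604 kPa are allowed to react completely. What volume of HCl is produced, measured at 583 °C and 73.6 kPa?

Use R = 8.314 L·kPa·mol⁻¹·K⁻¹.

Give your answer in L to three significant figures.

500 L

n(H2) = PV/RT = (659 × 81.7) / (8.314 × 1060) = 6.109 mol
n(Cl2) = PV/RT = (604 × 18.4) / (8.314 × 517.15) = 2.585 mol
For 6.109 mol H2, stoichiometry requires (1/1) × 6.109 = 6.109 mol Cl2; 2.585 mol is available, so Cl2 is limiting.
n(HCl) = (2/1) × 2.585 = 5.170 mol
V(HCl) = nRT/P = 5.170 × 8.314 × 856.15 / 73.6 = 500.0 L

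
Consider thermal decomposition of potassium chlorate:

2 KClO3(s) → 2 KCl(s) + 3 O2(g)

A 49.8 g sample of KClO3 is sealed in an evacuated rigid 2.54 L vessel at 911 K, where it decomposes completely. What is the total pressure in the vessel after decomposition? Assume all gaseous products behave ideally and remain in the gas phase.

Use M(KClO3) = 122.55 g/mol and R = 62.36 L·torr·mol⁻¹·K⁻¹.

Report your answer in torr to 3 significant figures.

n(KClO3) = 49.8 / 122.55 = 0.4064 mol
n(gas produced) = (3/2) × 0.4064 = 0.6096 mol
P = nRT/V = 0.6096 × 62.36 × 911 / 2.54 = 13630 torr

13600 torr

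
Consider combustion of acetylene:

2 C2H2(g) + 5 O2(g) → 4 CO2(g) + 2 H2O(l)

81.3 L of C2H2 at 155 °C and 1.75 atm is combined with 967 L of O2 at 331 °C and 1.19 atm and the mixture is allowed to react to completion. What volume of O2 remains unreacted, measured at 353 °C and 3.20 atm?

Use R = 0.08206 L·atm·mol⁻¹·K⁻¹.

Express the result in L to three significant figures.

n(C2H2) = PV/RT = (1.75 × 81.3) / (0.08206 × 428.15) = 4.049 mol
n(O2) = PV/RT = (1.19 × 967) / (0.08206 × 604.15) = 23.21 mol
For 4.049 mol C2H2, stoichiometry requires (5/2) × 4.049 = 10.12 mol O2; 23.21 mol is available, so C2H2 is limiting.
n(O2) consumed = (5/2) × 4.049 = 10.12 mol; remaining = 23.21 − 10.12 = 13.09 mol
V(O2) = nRT/P = 13.09 × 0.08206 × 626.15 / 3.20 = 210.2 L

210 L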